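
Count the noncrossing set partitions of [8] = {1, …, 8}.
C_8 = 1430

These noncrossing partitions are counted by the Catalan number C_n = (1/(n + 1)) · C(2n, n). For n = 8: C_8 = (1/9) · C(16, 8) = 12870/9 = 1430.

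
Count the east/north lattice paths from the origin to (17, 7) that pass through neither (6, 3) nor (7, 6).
Number of paths = 216264

Inclusion–exclusion. Total paths: C(24, 17) = 346104. Through P₁: C(9, 6)·C(15, 11) = 114660. Through P₂: C(13, 7)·C(11, 10) = 18876. Since P₁ is strictly southwest of P₂, a monotone path through both must visit P₁ then P₂; paths through both = C(9, 6)·C(4, 1)·C(11, 10) = 3696. Avoid both = 346104 − 114660 − 18876 + 3696 = 216264.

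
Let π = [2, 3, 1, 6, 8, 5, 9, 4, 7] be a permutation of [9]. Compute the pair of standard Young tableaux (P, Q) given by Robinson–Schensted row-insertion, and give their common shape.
P = [1, 3, 4, 7, 9] / [2, 5, 8] / [6];  Q = [1, 2, 4, 5, 7] / [3, 6, 9] / [8];  common shape = (5, 3, 1)

Row-insert the values π_1, π_2, … into P one at a time, bumping the leftmost entry strictly greater than the inserted value down to the next row. The recording tableau Q records, in position (i, j), the step at which that cell was added to P.
  Insert 2 (step 1): P = [2];  Q = [1]
  Insert 3 (step 2): P = [2, 3];  Q = [1, 2]
  Insert 1 (step 3): P = [1, 3] / [2];  Q = [1, 2] / [3]
  Insert 6 (step 4): P = [1, 3, 6] / [2];  Q = [1, 2, 4] / [3]
  Insert 8 (step 5): P = [1, 3, 6, 8] / [2];  Q = [1, 2, 4, 5] / [3]
  Insert 5 (step 6): P = [1, 3, 5, 8] / [2, 6];  Q = [1, 2, 4, 5] / [3, 6]
  Insert 9 (step 7): P = [1, 3, 5, 8, 9] / [2, 6];  Q = [1, 2, 4, 5, 7] / [3, 6]
  Insert 4 (step 8): P = [1, 3, 4, 8, 9] / [2, 5] / [6];  Q = [1, 2, 4, 5, 7] / [3, 6] / [8]
  Insert 7 (step 9): P = [1, 3, 4, 7, 9] / [2, 5, 8] / [6];  Q = [1, 2, 4, 5, 7] / [3, 6, 9] / [8]
Final shape: (5, 3, 1).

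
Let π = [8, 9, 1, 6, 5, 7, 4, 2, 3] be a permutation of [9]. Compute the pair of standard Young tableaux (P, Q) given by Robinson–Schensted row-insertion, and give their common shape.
P = [1, 2, 3] / [4, 7] / [5, 9] / [6] / [8];  Q = [1, 2, 6] / [3, 4] / [5, 9] / [7] / [8];  common shape = (3, 2, 2, 1, 1)

Row-insert the values π_1, π_2, … into P one at a time, bumping the leftmost entry strictly greater than the inserted value down to the next row. The recording tableau Q records, in position (i, j), the step at which that cell was added to P.
  Insert 8 (step 1): P = [8];  Q = [1]
  Insert 9 (step 2): P = [8, 9];  Q = [1, 2]
  Insert 1 (step 3): P = [1, 9] / [8];  Q = [1, 2] / [3]
  Insert 6 (step 4): P = [1, 6] / [8, 9];  Q = [1, 2] / [3, 4]
  Insert 5 (step 5): P = [1, 5] / [6, 9] / [8];  Q = [1, 2] / [3, 4] / [5]
  Insert 7 (step 6): P = [1, 5, 7] / [6, 9] / [8];  Q = [1, 2, 6] / [3, 4] / [5]
  Insert 4 (step 7): P = [1, 4, 7] / [5, 9] / [6] / [8];  Q = [1, 2, 6] / [3, 4] / [5] / [7]
  Insert 2 (step 8): P = [1, 2, 7] / [4, 9] / [5] / [6] / [8];  Q = [1, 2, 6] / [3, 4] / [5] / [7] / [8]
  Insert 3 (step 9): P = [1, 2, 3] / [4, 7] / [5, 9] / [6] / [8];  Q = [1, 2, 6] / [3, 4] / [5, 9] / [7] / [8]
Final shape: (3, 2, 2, 1, 1).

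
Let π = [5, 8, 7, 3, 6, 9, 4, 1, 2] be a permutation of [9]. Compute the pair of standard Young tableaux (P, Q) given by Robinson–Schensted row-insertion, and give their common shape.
P = [1, 2, 9] / [3, 4] / [5, 6] / [7] / [8];  Q = [1, 2, 6] / [3, 5] / [4, 9] / [7] / [8];  common shape = (3, 2, 2, 1, 1)

Row-insert the values π_1, π_2, … into P one at a time, bumping the leftmost entry strictly greater than the inserted value down to the next row. The recording tableau Q records, in position (i, j), the step at which that cell was added to P.
  Insert 5 (step 1): P = [5];  Q = [1]
  Insert 8 (step 2): P = [5, 8];  Q = [1, 2]
  Insert 7 (step 3): P = [5, 7] / [8];  Q = [1, 2] / [3]
  Insert 3 (step 4): P = [3, 7] / [5] / [8];  Q = [1, 2] / [3] / [4]
  Insert 6 (step 5): P = [3, 6] / [5, 7] / [8];  Q = [1, 2] / [3, 5] / [4]
  Insert 9 (step 6): P = [3, 6, 9] / [5, 7] / [8];  Q = [1, 2, 6] / [3, 5] / [4]
  Insert 4 (step 7): P = [3, 4, 9] / [5, 6] / [7] / [8];  Q = [1, 2, 6] / [3, 5] / [4] / [7]
  Insert 1 (step 8): P = [1, 4, 9] / [3, 6] / [5] / [7] / [8];  Q = [1, 2, 6] / [3, 5] / [4] / [7] / [8]
  Insert 2 (step 9): P = [1, 2, 9] / [3, 4] / [5, 6] / [7] / [8];  Q = [1, 2, 6] / [3, 5] / [4, 9] / [7] / [8]
Final shape: (3, 2, 2, 1, 1).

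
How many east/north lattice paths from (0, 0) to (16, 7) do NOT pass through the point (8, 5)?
Number of paths = 187242

Total paths from (0, 0) to (16, 7): C(23, 16) = 245157. Paths through (8, 5): (paths (0, 0) → (8, 5)) × (paths (8, 5) → (16, 7)) = C(13, 8) · C(10, 8) = 1287 · 45 = 57915. Avoidance count = 245157 − 57915 = 187242.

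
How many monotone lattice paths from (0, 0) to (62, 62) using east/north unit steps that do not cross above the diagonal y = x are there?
C_62 = 24139737743045626825711458546273312

These NE paths below the diagonal are counted by the Catalan number C_n = (1/(n + 1)) · C(2n, n). For n = 62: C_62 = (1/63) · C(124, 62) = 1520803477811874490019821888415218656/63 = 24139737743045626825711458546273312.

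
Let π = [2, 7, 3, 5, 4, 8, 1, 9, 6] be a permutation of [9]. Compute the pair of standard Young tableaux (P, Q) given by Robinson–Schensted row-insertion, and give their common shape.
P = [1, 3, 4, 6, 9] / [2, 8] / [5] / [7];  Q = [1, 2, 4, 6, 8] / [3, 9] / [5] / [7];  common shape = (5, 2, 1, 1)

Row-insert the values π_1, π_2, … into P one at a time, bumping the leftmost entry strictly greater than the inserted value down to the next row. The recording tableau Q records, in position (i, j), the step at which that cell was added to P.
  Insert 2 (step 1): P = [2];  Q = [1]
  Insert 7 (step 2): P = [2, 7];  Q = [1, 2]
  Insert 3 (step 3): P = [2, 3] / [7];  Q = [1, 2] / [3]
  Insert 5 (step 4): P = [2, 3, 5] / [7];  Q = [1, 2, 4] / [3]
  Insert 4 (step 5): P = [2, 3, 4] / [5] / [7];  Q = [1, 2, 4] / [3] / [5]
  Insert 8 (step 6): P = [2, 3, 4, 8] / [5] / [7];  Q = [1, 2, 4, 6] / [3] / [5]
  Insert 1 (step 7): P = [1, 3, 4, 8] / [2] / [5] / [7];  Q = [1, 2, 4, 6] / [3] / [5] / [7]
  Insert 9 (step 8): P = [1, 3, 4, 8, 9] / [2] / [5] / [7];  Q = [1, 2, 4, 6, 8] / [3] / [5] / [7]
  Insert 6 (step 9): P = [1, 3, 4, 6, 9] / [2, 8] / [5] / [7];  Q = [1, 2, 4, 6, 8] / [3, 9] / [5] / [7]
Final shape: (5, 2, 1, 1).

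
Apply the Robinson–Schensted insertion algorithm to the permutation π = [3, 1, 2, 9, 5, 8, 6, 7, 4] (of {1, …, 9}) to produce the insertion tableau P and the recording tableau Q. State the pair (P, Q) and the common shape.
P = [1, 2, 4, 6, 7] / [3, 5] / [8] / [9];  Q = [1, 3, 4, 6, 8] / [2, 5] / [7] / [9];  common shape = (5, 2, 1, 1)

Row-insert the values π_1, π_2, … into P one at a time, bumping the leftmost entry strictly greater than the inserted value down to the next row. The recording tableau Q records, in position (i, j), the step at which that cell was added to P.
  Insert 3 (step 1): P = [3];  Q = [1]
  Insert 1 (step 2): P = [1] / [3];  Q = [1] / [2]
  Insert 2 (step 3): P = [1, 2] / [3];  Q = [1, 3] / [2]
  Insert 9 (step 4): P = [1, 2, 9] / [3];  Q = [1, 3, 4] / [2]
  Insert 5 (step 5): P = [1, 2, 5] / [3, 9];  Q = [1, 3, 4] / [2, 5]
  Insert 8 (step 6): P = [1, 2, 5, 8] / [3, 9];  Q = [1, 3, 4, 6] / [2, 5]
  Insert 6 (step 7): P = [1, 2, 5, 6] / [3, 8] / [9];  Q = [1, 3, 4, 6] / [2, 5] / [7]
  Insert 7 (step 8): P = [1, 2, 5, 6, 7] / [3, 8] / [9];  Q = [1, 3, 4, 6, 8] / [2, 5] / [7]
  Insert 4 (step 9): P = [1, 2, 4, 6, 7] / [3, 5] / [8] / [9];  Q = [1, 3, 4, 6, 8] / [2, 5] / [7] / [9]
Final shape: (5, 2, 1, 1).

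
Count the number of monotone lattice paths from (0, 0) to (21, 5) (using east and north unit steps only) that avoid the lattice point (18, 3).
Number of paths = 52480

Total paths from (0, 0) to (21, 5): C(26, 21) = 65780. Paths through (18, 3): (paths (0, 0) → (18, 3)) × (paths (18, 3) → (21, 5)) = C(21, 18) · C(5, 3) = 1330 · 10 = 13300. Avoidance count = 65780 − 13300 = 52480.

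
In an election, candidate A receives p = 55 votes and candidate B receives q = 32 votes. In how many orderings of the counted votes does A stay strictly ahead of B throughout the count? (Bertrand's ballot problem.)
Strict-lead orderings = 166792580167279119416034

Total orderings of the 87 votes with 55 for A: C(87, 55) = 630911064111012321269346. By the Bertrand ballot formula (Cycle Lemma / reflection principle), the number of orderings in which A is strictly ahead of B throughout is (p − q)/(p + q) · C(p + q, p) = (55 − 32)/(55 + 32) · 630911064111012321269346 = 166792580167279119416034.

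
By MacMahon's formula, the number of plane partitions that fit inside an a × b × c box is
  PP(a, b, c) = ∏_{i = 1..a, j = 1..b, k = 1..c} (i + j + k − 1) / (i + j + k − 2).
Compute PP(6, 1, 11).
PP(6, 1, 11) = 12376

Evaluate the triple product over i = 1..6, j = 1..1, k = 1..11. The factors are (2/1) · (3/2) · (4/3) · (5/4) · (6/5) · (7/6) · (8/7) · (9/8) · … (66 factors total). The numerators and denominators telescope so the product is an integer; carrying out the multiplication exactly gives PP(6, 1, 11) = 12376.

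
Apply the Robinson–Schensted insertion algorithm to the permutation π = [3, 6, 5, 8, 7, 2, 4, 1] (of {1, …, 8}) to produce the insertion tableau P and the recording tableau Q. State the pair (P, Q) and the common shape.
P = [1, 4, 7] / [2, 5] / [3, 8] / [6];  Q = [1, 2, 4] / [3, 5] / [6, 7] / [8];  common shape = (3, 2, 2, 1)

Row-insert the values π_1, π_2, … into P one at a time, bumping the leftmost entry strictly greater than the inserted value down to the next row. The recording tableau Q records, in position (i, j), the step at which that cell was added to P.
  Insert 3 (step 1): P = [3];  Q = [1]
  Insert 6 (step 2): P = [3, 6];  Q = [1, 2]
  Insert 5 (step 3): P = [3, 5] / [6];  Q = [1, 2] / [3]
  Insert 8 (step 4): P = [3, 5, 8] / [6];  Q = [1, 2, 4] / [3]
  Insert 7 (step 5): P = [3, 5, 7] / [6, 8];  Q = [1, 2, 4] / [3, 5]
  Insert 2 (step 6): P = [2, 5, 7] / [3, 8] / [6];  Q = [1, 2, 4] / [3, 5] / [6]
  Insert 4 (step 7): P = [2, 4, 7] / [3, 5] / [6, 8];  Q = [1, 2, 4] / [3, 5] / [6, 7]
  Insert 1 (step 8): P = [1, 4, 7] / [2, 5] / [3, 8] / [6];  Q = [1, 2, 4] / [3, 5] / [6, 7] / [8]
Final shape: (3, 2, 2, 1).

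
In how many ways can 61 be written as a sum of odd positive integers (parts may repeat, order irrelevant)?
p_odd(61) = 12076

Enumerate partitions using only odd parts via the recurrence o(n, m) = o(n, m−2) + o(n−m, m) over odd m, starting from the largest odd part ≤ n. This gives p_odd(61) = 12076. (Euler's theorem: equals the count of distinct-part partitions.)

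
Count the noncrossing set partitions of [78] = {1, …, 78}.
C_78 = 73745243611532458459690151854647329239335600

These noncrossing partitions are counted by the Catalan number C_n = (1/(n + 1)) · C(2n, n). For n = 78: C_78 = (1/79) · C(156, 78) = 5825874245311064218315521996517139009907512400/79 = 73745243611532458459690151854647329239335600.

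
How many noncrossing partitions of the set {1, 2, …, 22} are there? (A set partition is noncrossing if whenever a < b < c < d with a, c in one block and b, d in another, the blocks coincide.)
C_22 = 91482563640

These noncrossing partitions are counted by the Catalan number C_n = (1/(n + 1)) · C(2n, n). For n = 22: C_22 = (1/23) · C(44, 22) = 2104098963720/23 = 91482563640.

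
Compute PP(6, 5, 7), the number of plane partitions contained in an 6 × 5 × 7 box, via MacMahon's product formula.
PP(6, 5, 7) = 739309710568

Evaluate the triple product over i = 1..6, j = 1..5, k = 1..7. The factors are (2/1) · (3/2) · (4/3) · (5/4) · (6/5) · (7/6) · (8/7) · (3/2) · … (210 factors total). The numerators and denominators telescope so the product is an integer; carrying out the multiplication exactly gives PP(6, 5, 7) = 739309710568.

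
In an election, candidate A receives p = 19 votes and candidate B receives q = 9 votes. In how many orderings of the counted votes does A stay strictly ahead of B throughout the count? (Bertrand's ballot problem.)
Strict-lead orderings = 2466750

Total orderings of the 28 votes with 19 for A: C(28, 19) = 6906900. By the Bertrand ballot formula (Cycle Lemma / reflection principle), the number of orderings in which A is strictly ahead of B throughout is (p − q)/(p + q) · C(p + q, p) = (19 − 9)/(19 + 9) · 6906900 = 2466750.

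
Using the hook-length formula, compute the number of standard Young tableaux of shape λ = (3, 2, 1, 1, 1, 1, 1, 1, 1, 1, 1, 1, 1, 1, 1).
# SYT of shape (3, 2, 1, 1, 1, 1, 1, 1, 1, 1, 1, 1, 1, 1, 1) = 1344

Hook-length formula: f^λ = n! / Π hook(c), product over all cells c of the Young diagram. For λ = (3, 2, 1, 1, 1, 1, 1, 1, 1, 1, 1, 1, 1, 1, 1), n = 18 boxes. Hook lengths by row (left-to-right, top-to-bottom): [17, 3, 1]; [15, 1]; [13]; [12]; [11]; [10]; [9]; [8]; [7]; [6]; [5]; [4]; [3]; [2]; [1]. Product of hooks = 4763670912000. So f^λ = 18! / 4763670912000 = 6402373705728000 / 4763670912000 = 1344.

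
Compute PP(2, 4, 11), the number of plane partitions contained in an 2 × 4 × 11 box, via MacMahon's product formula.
PP(2, 4, 11) = 496860

Evaluate the triple product over i = 1..2, j = 1..4, k = 1..11. The factors are (2/1) · (3/2) · (4/3) · (5/4) · (6/5) · (7/6) · (8/7) · (9/8) · … (88 factors total). The numerators and denominators telescope so the product is an integer; carrying out the multiplication exactly gives PP(2, 4, 11) = 496860.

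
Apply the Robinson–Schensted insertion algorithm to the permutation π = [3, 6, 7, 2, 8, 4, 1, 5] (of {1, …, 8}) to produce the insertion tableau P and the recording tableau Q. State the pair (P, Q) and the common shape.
P = [1, 4, 5, 8] / [2, 6, 7] / [3];  Q = [1, 2, 3, 5] / [4, 6, 8] / [7];  common shape = (4, 3, 1)

Row-insert the values π_1, π_2, … into P one at a time, bumping the leftmost entry strictly greater than the inserted value down to the next row. The recording tableau Q records, in position (i, j), the step at which that cell was added to P.
  Insert 3 (step 1): P = [3];  Q = [1]
  Insert 6 (step 2): P = [3, 6];  Q = [1, 2]
  Insert 7 (step 3): P = [3, 6, 7];  Q = [1, 2, 3]
  Insert 2 (step 4): P = [2, 6, 7] / [3];  Q = [1, 2, 3] / [4]
  Insert 8 (step 5): P = [2, 6, 7, 8] / [3];  Q = [1, 2, 3, 5] / [4]
  Insert 4 (step 6): P = [2, 4, 7, 8] / [3, 6];  Q = [1, 2, 3, 5] / [4, 6]
  Insert 1 (step 7): P = [1, 4, 7, 8] / [2, 6] / [3];  Q = [1, 2, 3, 5] / [4, 6] / [7]
  Insert 5 (step 8): P = [1, 4, 5, 8] / [2, 6, 7] / [3];  Q = [1, 2, 3, 5] / [4, 6, 8] / [7]
Final shape: (4, 3, 1).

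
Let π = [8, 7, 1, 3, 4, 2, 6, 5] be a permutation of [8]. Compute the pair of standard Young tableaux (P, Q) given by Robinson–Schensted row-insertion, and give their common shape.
P = [1, 2, 4, 5] / [3, 6] / [7] / [8];  Q = [1, 4, 5, 7] / [2, 8] / [3] / [6];  common shape = (4, 2, 1, 1)

Row-insert the values π_1, π_2, … into P one at a time, bumping the leftmost entry strictly greater than the inserted value down to the next row. The recording tableau Q records, in position (i, j), the step at which that cell was added to P.
  Insert 8 (step 1): P = [8];  Q = [1]
  Insert 7 (step 2): P = [7] / [8];  Q = [1] / [2]
  Insert 1 (step 3): P = [1] / [7] / [8];  Q = [1] / [2] / [3]
  Insert 3 (step 4): P = [1, 3] / [7] / [8];  Q = [1, 4] / [2] / [3]
  Insert 4 (step 5): P = [1, 3, 4] / [7] / [8];  Q = [1, 4, 5] / [2] / [3]
  Insert 2 (step 6): P = [1, 2, 4] / [3] / [7] / [8];  Q = [1, 4, 5] / [2] / [3] / [6]
  Insert 6 (step 7): P = [1, 2, 4, 6] / [3] / [7] / [8];  Q = [1, 4, 5, 7] / [2] / [3] / [6]
  Insert 5 (step 8): P = [1, 2, 4, 5] / [3, 6] / [7] / [8];  Q = [1, 4, 5, 7] / [2, 8] / [3] / [6]
Final shape: (4, 2, 1, 1).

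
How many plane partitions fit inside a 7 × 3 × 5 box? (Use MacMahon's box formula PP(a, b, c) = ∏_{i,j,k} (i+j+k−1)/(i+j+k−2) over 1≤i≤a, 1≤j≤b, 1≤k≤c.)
PP(7, 3, 5) = 16195608

Evaluate the triple product over i = 1..7, j = 1..3, k = 1..5. The factors are (2/1) · (3/2) · (4/3) · (5/4) · (6/5) · (3/2) · (4/3) · (5/4) · … (105 factors total). The numerators and denominators telescope so the product is an integer; carrying out the multiplication exactly gives PP(7, 3, 5) = 16195608.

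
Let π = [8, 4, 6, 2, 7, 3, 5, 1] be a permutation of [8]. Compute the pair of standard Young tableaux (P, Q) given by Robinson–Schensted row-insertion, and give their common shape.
P = [1, 3, 5] / [2, 6, 7] / [4] / [8];  Q = [1, 3, 5] / [2, 6, 7] / [4] / [8];  common shape = (3, 3, 1, 1)

Row-insert the values π_1, π_2, … into P one at a time, bumping the leftmost entry strictly greater than the inserted value down to the next row. The recording tableau Q records, in position (i, j), the step at which that cell was added to P.
  Insert 8 (step 1): P = [8];  Q = [1]
  Insert 4 (step 2): P = [4] / [8];  Q = [1] / [2]
  Insert 6 (step 3): P = [4, 6] / [8];  Q = [1, 3] / [2]
  Insert 2 (step 4): P = [2, 6] / [4] / [8];  Q = [1, 3] / [2] / [4]
  Insert 7 (step 5): P = [2, 6, 7] / [4] / [8];  Q = [1, 3, 5] / [2] / [4]
  Insert 3 (step 6): P = [2, 3, 7] / [4, 6] / [8];  Q = [1, 3, 5] / [2, 6] / [4]
  Insert 5 (step 7): P = [2, 3, 5] / [4, 6, 7] / [8];  Q = [1, 3, 5] / [2, 6, 7] / [4]
  Insert 1 (step 8): P = [1, 3, 5] / [2, 6, 7] / [4] / [8];  Q = [1, 3, 5] / [2, 6, 7] / [4] / [8]
Final shape: (3, 3, 1, 1).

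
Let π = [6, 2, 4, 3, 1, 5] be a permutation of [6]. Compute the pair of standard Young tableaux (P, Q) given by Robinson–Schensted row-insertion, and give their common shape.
P = [1, 3, 5] / [2] / [4] / [6];  Q = [1, 3, 6] / [2] / [4] / [5];  common shape = (3, 1, 1, 1)

Row-insert the values π_1, π_2, … into P one at a time, bumping the leftmost entry strictly greater than the inserted value down to the next row. The recording tableau Q records, in position (i, j), the step at which that cell was added to P.
  Insert 6 (step 1): P = [6];  Q = [1]
  Insert 2 (step 2): P = [2] / [6];  Q = [1] / [2]
  Insert 4 (step 3): P = [2, 4] / [6];  Q = [1, 3] / [2]
  Insert 3 (step 4): P = [2, 3] / [4] / [6];  Q = [1, 3] / [2] / [4]
  Insert 1 (step 5): P = [1, 3] / [2] / [4] / [6];  Q = [1, 3] / [2] / [4] / [5]
  Insert 5 (step 6): P = [1, 3, 5] / [2] / [4] / [6];  Q = [1, 3, 6] / [2] / [4] / [5]
Final shape: (3, 1, 1, 1).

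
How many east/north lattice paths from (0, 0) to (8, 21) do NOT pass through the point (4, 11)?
Number of paths = 2925780

Total paths from (0, 0) to (8, 21): C(29, 8) = 4292145. Paths through (4, 11): (paths (0, 0) → (4, 11)) × (paths (4, 11) → (8, 21)) = C(15, 4) · C(14, 4) = 1365 · 1001 = 1366365. Avoidance count = 4292145 − 1366365 = 2925780.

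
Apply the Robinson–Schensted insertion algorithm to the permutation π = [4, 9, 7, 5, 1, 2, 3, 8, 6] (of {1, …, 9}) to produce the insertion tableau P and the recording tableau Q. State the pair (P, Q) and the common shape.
P = [1, 2, 3, 6] / [4, 5, 8] / [7] / [9];  Q = [1, 2, 7, 8] / [3, 6, 9] / [4] / [5];  common shape = (4, 3, 1, 1)

Row-insert the values π_1, π_2, … into P one at a time, bumping the leftmost entry strictly greater than the inserted value down to the next row. The recording tableau Q records, in position (i, j), the step at which that cell was added to P.
  Insert 4 (step 1): P = [4];  Q = [1]
  Insert 9 (step 2): P = [4, 9];  Q = [1, 2]
  Insert 7 (step 3): P = [4, 7] / [9];  Q = [1, 2] / [3]
  Insert 5 (step 4): P = [4, 5] / [7] / [9];  Q = [1, 2] / [3] / [4]
  Insert 1 (step 5): P = [1, 5] / [4] / [7] / [9];  Q = [1, 2] / [3] / [4] / [5]
  Insert 2 (step 6): P = [1, 2] / [4, 5] / [7] / [9];  Q = [1, 2] / [3, 6] / [4] / [5]
  Insert 3 (step 7): P = [1, 2, 3] / [4, 5] / [7] / [9];  Q = [1, 2, 7] / [3, 6] / [4] / [5]
  Insert 8 (step 8): P = [1, 2, 3, 8] / [4, 5] / [7] / [9];  Q = [1, 2, 7, 8] / [3, 6] / [4] / [5]
  Insert 6 (step 9): P = [1, 2, 3, 6] / [4, 5, 8] / [7] / [9];  Q = [1, 2, 7, 8] / [3, 6, 9] / [4] / [5]
Final shape: (4, 3, 1, 1).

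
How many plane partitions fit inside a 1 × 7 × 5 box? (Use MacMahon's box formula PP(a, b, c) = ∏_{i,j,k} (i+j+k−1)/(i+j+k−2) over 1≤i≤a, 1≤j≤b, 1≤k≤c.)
PP(1, 7, 5) = 792

Evaluate the triple product over i = 1..1, j = 1..7, k = 1..5. The factors are (2/1) · (3/2) · (4/3) · (5/4) · (6/5) · (3/2) · (4/3) · (5/4) · … (35 factors total). The numerators and denominators telescope so the product is an integer; carrying out the multiplication exactly gives PP(1, 7, 5) = 792.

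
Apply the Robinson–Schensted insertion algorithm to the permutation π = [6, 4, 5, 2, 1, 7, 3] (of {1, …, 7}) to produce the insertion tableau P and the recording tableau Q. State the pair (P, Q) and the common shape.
P = [1, 3, 7] / [2, 5] / [4] / [6];  Q = [1, 3, 6] / [2, 7] / [4] / [5];  common shape = (3, 2, 1, 1)

Row-insert the values π_1, π_2, … into P one at a time, bumping the leftmost entry strictly greater than the inserted value down to the next row. The recording tableau Q records, in position (i, j), the step at which that cell was added to P.
  Insert 6 (step 1): P = [6];  Q = [1]
  Insert 4 (step 2): P = [4] / [6];  Q = [1] / [2]
  Insert 5 (step 3): P = [4, 5] / [6];  Q = [1, 3] / [2]
  Insert 2 (step 4): P = [2, 5] / [4] / [6];  Q = [1, 3] / [2] / [4]
  Insert 1 (step 5): P = [1, 5] / [2] / [4] / [6];  Q = [1, 3] / [2] / [4] / [5]
  Insert 7 (step 6): P = [1, 5, 7] / [2] / [4] / [6];  Q = [1, 3, 6] / [2] / [4] / [5]
  Insert 3 (step 7): P = [1, 3, 7] / [2, 5] / [4] / [6];  Q = [1, 3, 6] / [2, 7] / [4] / [5]
Final shape: (3, 2, 1, 1).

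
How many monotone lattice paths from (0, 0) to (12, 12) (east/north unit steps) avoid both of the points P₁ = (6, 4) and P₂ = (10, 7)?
Number of paths = 1819468

Inclusion–exclusion. Total paths: C(24, 12) = 2704156. Through P₁: C(10, 6)·C(14, 6) = 630630. Through P₂: C(17, 10)·C(7, 2) = 408408. Since P₁ is strictly southwest of P₂, a monotone path through both must visit P₁ then P₂; paths through both = C(10, 6)·C(7, 4)·C(7, 2) = 154350. Avoid both = 2704156 − 630630 − 408408 + 154350 = 1819468.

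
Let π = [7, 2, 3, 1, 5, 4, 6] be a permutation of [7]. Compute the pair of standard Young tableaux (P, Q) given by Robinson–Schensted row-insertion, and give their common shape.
P = [1, 3, 4, 6] / [2, 5] / [7];  Q = [1, 3, 5, 7] / [2, 6] / [4];  common shape = (4, 2, 1)

Row-insert the values π_1, π_2, … into P one at a time, bumping the leftmost entry strictly greater than the inserted value down to the next row. The recording tableau Q records, in position (i, j), the step at which that cell was added to P.
  Insert 7 (step 1): P = [7];  Q = [1]
  Insert 2 (step 2): P = [2] / [7];  Q = [1] / [2]
  Insert 3 (step 3): P = [2, 3] / [7];  Q = [1, 3] / [2]
  Insert 1 (step 4): P = [1, 3] / [2] / [7];  Q = [1, 3] / [2] / [4]
  Insert 5 (step 5): P = [1, 3, 5] / [2] / [7];  Q = [1, 3, 5] / [2] / [4]
  Insert 4 (step 6): P = [1, 3, 4] / [2, 5] / [7];  Q = [1, 3, 5] / [2, 6] / [4]
  Insert 6 (step 7): P = [1, 3, 4, 6] / [2, 5] / [7];  Q = [1, 3, 5, 7] / [2, 6] / [4]
Final shape: (4, 2, 1).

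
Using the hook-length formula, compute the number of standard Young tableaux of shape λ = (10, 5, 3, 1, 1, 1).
# SYT of shape (10, 5, 3, 1, 1, 1) = 177768864

Hook-length formula: f^λ = n! / Π hook(c), product over all cells c of the Young diagram. For λ = (10, 5, 3, 1, 1, 1), n = 21 boxes. Hook lengths by row (left-to-right, top-to-bottom): [15, 11, 10, 8, 7, 5, 4, 3, 2, 1]; [9, 5, 4, 2, 1]; [6, 2, 1]; [3]; [2]; [1]. Product of hooks = 287400960000. So f^λ = 21! / 287400960000 = 51090942171709440000 / 287400960000 = 177768864.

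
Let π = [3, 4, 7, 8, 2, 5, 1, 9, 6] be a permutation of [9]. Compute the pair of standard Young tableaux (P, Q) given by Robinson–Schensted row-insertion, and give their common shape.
P = [1, 4, 5, 6, 9] / [2, 7, 8] / [3];  Q = [1, 2, 3, 4, 8] / [5, 6, 9] / [7];  common shape = (5, 3, 1)

Row-insert the values π_1, π_2, … into P one at a time, bumping the leftmost entry strictly greater than the inserted value down to the next row. The recording tableau Q records, in position (i, j), the step at which that cell was added to P.
  Insert 3 (step 1): P = [3];  Q = [1]
  Insert 4 (step 2): P = [3, 4];  Q = [1, 2]
  Insert 7 (step 3): P = [3, 4, 7];  Q = [1, 2, 3]
  Insert 8 (step 4): P = [3, 4, 7, 8];  Q = [1, 2, 3, 4]
  Insert 2 (step 5): P = [2, 4, 7, 8] / [3];  Q = [1, 2, 3, 4] / [5]
  Insert 5 (step 6): P = [2, 4, 5, 8] / [3, 7];  Q = [1, 2, 3, 4] / [5, 6]
  Insert 1 (step 7): P = [1, 4, 5, 8] / [2, 7] / [3];  Q = [1, 2, 3, 4] / [5, 6] / [7]
  Insert 9 (step 8): P = [1, 4, 5, 8, 9] / [2, 7] / [3];  Q = [1, 2, 3, 4, 8] / [5, 6] / [7]
  Insert 6 (step 9): P = [1, 4, 5, 6, 9] / [2, 7, 8] / [3];  Q = [1, 2, 3, 4, 8] / [5, 6, 9] / [7]
Final shape: (5, 3, 1).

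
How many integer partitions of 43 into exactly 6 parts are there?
p(43, 6 parts) = 2702

Partitions of n into exactly k parts are in bijection with partitions of n − k into at most k parts (subtract 1 from each part). So p(43, exactly 6) = p(37, parts ≤ 6). Computing via the recurrence p(m, j) = p(m, j−1) + p(m−j, j) gives 2702.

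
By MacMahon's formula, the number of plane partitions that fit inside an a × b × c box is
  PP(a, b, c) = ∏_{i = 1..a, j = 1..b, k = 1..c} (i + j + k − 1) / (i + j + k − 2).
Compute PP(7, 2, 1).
PP(7, 2, 1) = 36

Evaluate the triple product over i = 1..7, j = 1..2, k = 1..1. The factors are (2/1) · (3/2) · (3/2) · (4/3) · (4/3) · (5/4) · (5/4) · (6/5) · … (14 factors total). The numerators and denominators telescope so the product is an integer; carrying out the multiplication exactly gives PP(7, 2, 1) = 36.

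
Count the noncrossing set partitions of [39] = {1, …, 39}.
C_39 = 680425371729975800390

These noncrossing partitions are counted by the Catalan number C_n = (1/(n + 1)) · C(2n, n). For n = 39: C_39 = (1/40) · C(78, 39) = 27217014869199032015600/40 = 680425371729975800390.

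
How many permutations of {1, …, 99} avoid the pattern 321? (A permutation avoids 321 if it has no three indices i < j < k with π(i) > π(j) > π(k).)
C_99 = 227508830794229349661819540395688853956041682601541047340

These 321-avoiding permutations are counted by the Catalan number C_n = (1/(n + 1)) · C(2n, n). For n = 99: C_99 = (1/100) · C(198, 99) = 22750883079422934966181954039568885395604168260154104734000/100 = 227508830794229349661819540395688853956041682601541047340.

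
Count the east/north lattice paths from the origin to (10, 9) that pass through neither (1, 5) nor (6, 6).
Number of paths = 57008

Inclusion–exclusion. Total paths: C(19, 10) = 92378. Through P₁: C(6, 1)·C(13, 9) = 4290. Through P₂: C(12, 6)·C(7, 4) = 32340. Since P₁ is strictly southwest of P₂, a monotone path through both must visit P₁ then P₂; paths through both = C(6, 1)·C(6, 5)·C(7, 4) = 1260. Avoid both = 92378 − 4290 − 32340 + 1260 = 57008.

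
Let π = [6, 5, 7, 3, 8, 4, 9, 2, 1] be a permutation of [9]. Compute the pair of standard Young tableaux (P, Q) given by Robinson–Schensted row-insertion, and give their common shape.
P = [1, 4, 8, 9] / [2, 7] / [3] / [5] / [6];  Q = [1, 3, 5, 7] / [2, 6] / [4] / [8] / [9];  common shape = (4, 2, 1, 1, 1)

Row-insert the values π_1, π_2, … into P one at a time, bumping the leftmost entry strictly greater than the inserted value down to the next row. The recording tableau Q records, in position (i, j), the step at which that cell was added to P.
  Insert 6 (step 1): P = [6];  Q = [1]
  Insert 5 (step 2): P = [5] / [6];  Q = [1] / [2]
  Insert 7 (step 3): P = [5, 7] / [6];  Q = [1, 3] / [2]
  Insert 3 (step 4): P = [3, 7] / [5] / [6];  Q = [1, 3] / [2] / [4]
  Insert 8 (step 5): P = [3, 7, 8] / [5] / [6];  Q = [1, 3, 5] / [2] / [4]
  Insert 4 (step 6): P = [3, 4, 8] / [5, 7] / [6];  Q = [1, 3, 5] / [2, 6] / [4]
  Insert 9 (step 7): P = [3, 4, 8, 9] / [5, 7] / [6];  Q = [1, 3, 5, 7] / [2, 6] / [4]
  Insert 2 (step 8): P = [2, 4, 8, 9] / [3, 7] / [5] / [6];  Q = [1, 3, 5, 7] / [2, 6] / [4] / [8]
  Insert 1 (step 9): P = [1, 4, 8, 9] / [2, 7] / [3] / [5] / [6];  Q = [1, 3, 5, 7] / [2, 6] / [4] / [8] / [9]
Final shape: (4, 2, 1, 1, 1).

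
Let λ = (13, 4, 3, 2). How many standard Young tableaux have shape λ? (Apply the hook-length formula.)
# SYT of shape (13, 4, 3, 2) = 41783280

Hook-length formula: f^λ = n! / Π hook(c), product over all cells c of the Young diagram. For λ = (13, 4, 3, 2), n = 22 boxes. Hook lengths by row (left-to-right, top-to-bottom): [16, 15, 13, 11, 9, 8, 7, 6, 5, 4, 3, 2, 1]; [6, 5, 3, 1]; [4, 3, 1]; [2, 1]. Product of hooks = 26900729856000. So f^λ = 22! / 26900729856000 = 1124000727777607680000 / 26900729856000 = 41783280.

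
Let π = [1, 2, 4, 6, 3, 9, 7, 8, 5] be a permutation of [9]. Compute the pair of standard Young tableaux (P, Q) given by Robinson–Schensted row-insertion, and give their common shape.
P = [1, 2, 3, 5, 7, 8] / [4, 6] / [9];  Q = [1, 2, 3, 4, 6, 8] / [5, 7] / [9];  common shape = (6, 2, 1)

Row-insert the values π_1, π_2, … into P one at a time, bumping the leftmost entry strictly greater than the inserted value down to the next row. The recording tableau Q records, in position (i, j), the step at which that cell was added to P.
  Insert 1 (step 1): P = [1];  Q = [1]
  Insert 2 (step 2): P = [1, 2];  Q = [1, 2]
  Insert 4 (step 3): P = [1, 2, 4];  Q = [1, 2, 3]
  Insert 6 (step 4): P = [1, 2, 4, 6];  Q = [1, 2, 3, 4]
  Insert 3 (step 5): P = [1, 2, 3, 6] / [4];  Q = [1, 2, 3, 4] / [5]
  Insert 9 (step 6): P = [1, 2, 3, 6, 9] / [4];  Q = [1, 2, 3, 4, 6] / [5]
  Insert 7 (step 7): P = [1, 2, 3, 6, 7] / [4, 9];  Q = [1, 2, 3, 4, 6] / [5, 7]
  Insert 8 (step 8): P = [1, 2, 3, 6, 7, 8] / [4, 9];  Q = [1, 2, 3, 4, 6, 8] / [5, 7]
  Insert 5 (step 9): P = [1, 2, 3, 5, 7, 8] / [4, 6] / [9];  Q = [1, 2, 3, 4, 6, 8] / [5, 7] / [9]
Final shape: (6, 2, 1).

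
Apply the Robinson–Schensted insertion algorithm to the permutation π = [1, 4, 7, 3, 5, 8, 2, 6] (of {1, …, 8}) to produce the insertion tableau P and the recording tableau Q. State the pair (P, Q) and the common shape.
P = [1, 2, 5, 6] / [3, 7, 8] / [4];  Q = [1, 2, 3, 6] / [4, 5, 8] / [7];  common shape = (4, 3, 1)

Row-insert the values π_1, π_2, … into P one at a time, bumping the leftmost entry strictly greater than the inserted value down to the next row. The recording tableau Q records, in position (i, j), the step at which that cell was added to P.
  Insert 1 (step 1): P = [1];  Q = [1]
  Insert 4 (step 2): P = [1, 4];  Q = [1, 2]
  Insert 7 (step 3): P = [1, 4, 7];  Q = [1, 2, 3]
  Insert 3 (step 4): P = [1, 3, 7] / [4];  Q = [1, 2, 3] / [4]
  Insert 5 (step 5): P = [1, 3, 5] / [4, 7];  Q = [1, 2, 3] / [4, 5]
  Insert 8 (step 6): P = [1, 3, 5, 8] / [4, 7];  Q = [1, 2, 3, 6] / [4, 5]
  Insert 2 (step 7): P = [1, 2, 5, 8] / [3, 7] / [4];  Q = [1, 2, 3, 6] / [4, 5] / [7]
  Insert 6 (step 8): P = [1, 2, 5, 6] / [3, 7, 8] / [4];  Q = [1, 2, 3, 6] / [4, 5, 8] / [7]
Final shape: (4, 3, 1).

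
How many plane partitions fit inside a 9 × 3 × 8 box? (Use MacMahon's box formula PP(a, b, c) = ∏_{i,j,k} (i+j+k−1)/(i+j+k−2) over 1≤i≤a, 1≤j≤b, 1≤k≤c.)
PP(9, 3, 8) = 198520691512

Evaluate the triple product over i = 1..9, j = 1..3, k = 1..8. The factors are (2/1) · (3/2) · (4/3) · (5/4) · (6/5) · (7/6) · (8/7) · (9/8) · … (216 factors total). The numerators and denominators telescope so the product is an integer; carrying out the multiplication exactly gives PP(9, 3, 8) = 198520691512.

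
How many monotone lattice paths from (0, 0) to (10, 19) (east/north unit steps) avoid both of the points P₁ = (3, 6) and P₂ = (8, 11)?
Number of paths = 11069700

Inclusion–exclusion. Total paths: C(29, 10) = 20030010. Through P₁: C(9, 3)·C(20, 7) = 6511680. Through P₂: C(19, 8)·C(10, 2) = 3401190. Since P₁ is strictly southwest of P₂, a monotone path through both must visit P₁ then P₂; paths through both = C(9, 3)·C(10, 5)·C(10, 2) = 952560. Avoid both = 20030010 − 6511680 − 3401190 + 952560 = 11069700.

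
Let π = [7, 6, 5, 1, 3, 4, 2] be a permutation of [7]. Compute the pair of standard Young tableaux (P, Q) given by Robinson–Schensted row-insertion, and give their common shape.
P = [1, 2, 4] / [3] / [5] / [6] / [7];  Q = [1, 5, 6] / [2] / [3] / [4] / [7];  common shape = (3, 1, 1, 1, 1)

Row-insert the values π_1, π_2, … into P one at a time, bumping the leftmost entry strictly greater than the inserted value down to the next row. The recording tableau Q records, in position (i, j), the step at which that cell was added to P.
  Insert 7 (step 1): P = [7];  Q = [1]
  Insert 6 (step 2): P = [6] / [7];  Q = [1] / [2]
  Insert 5 (step 3): P = [5] / [6] / [7];  Q = [1] / [2] / [3]
  Insert 1 (step 4): P = [1] / [5] / [6] / [7];  Q = [1] / [2] / [3] / [4]
  Insert 3 (step 5): P = [1, 3] / [5] / [6] / [7];  Q = [1, 5] / [2] / [3] / [4]
  Insert 4 (step 6): P = [1, 3, 4] / [5] / [6] / [7];  Q = [1, 5, 6] / [2] / [3] / [4]
  Insert 2 (step 7): P = [1, 2, 4] / [3] / [5] / [6] / [7];  Q = [1, 5, 6] / [2] / [3] / [4] / [7]
Final shape: (3, 1, 1, 1, 1).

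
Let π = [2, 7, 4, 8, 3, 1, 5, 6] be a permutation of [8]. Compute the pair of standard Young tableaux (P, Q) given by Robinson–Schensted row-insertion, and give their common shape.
P = [1, 3, 5, 6] / [2, 8] / [4] / [7];  Q = [1, 2, 4, 8] / [3, 7] / [5] / [6];  common shape = (4, 2, 1, 1)

Row-insert the values π_1, π_2, … into P one at a time, bumping the leftmost entry strictly greater than the inserted value down to the next row. The recording tableau Q records, in position (i, j), the step at which that cell was added to P.
  Insert 2 (step 1): P = [2];  Q = [1]
  Insert 7 (step 2): P = [2, 7];  Q = [1, 2]
  Insert 4 (step 3): P = [2, 4] / [7];  Q = [1, 2] / [3]
  Insert 8 (step 4): P = [2, 4, 8] / [7];  Q = [1, 2, 4] / [3]
  Insert 3 (step 5): P = [2, 3, 8] / [4] / [7];  Q = [1, 2, 4] / [3] / [5]
  Insert 1 (step 6): P = [1, 3, 8] / [2] / [4] / [7];  Q = [1, 2, 4] / [3] / [5] / [6]
  Insert 5 (step 7): P = [1, 3, 5] / [2, 8] / [4] / [7];  Q = [1, 2, 4] / [3, 7] / [5] / [6]
  Insert 6 (step 8): P = [1, 3, 5, 6] / [2, 8] / [4] / [7];  Q = [1, 2, 4, 8] / [3, 7] / [5] / [6]
Final shape: (4, 2, 1, 1).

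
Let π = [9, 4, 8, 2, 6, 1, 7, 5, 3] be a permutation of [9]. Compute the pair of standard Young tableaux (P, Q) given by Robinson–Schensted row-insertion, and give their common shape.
P = [1, 3, 7] / [2, 5] / [4, 6] / [8] / [9];  Q = [1, 3, 7] / [2, 5] / [4, 8] / [6] / [9];  common shape = (3, 2, 2, 1, 1)

Row-insert the values π_1, π_2, … into P one at a time, bumping the leftmost entry strictly greater than the inserted value down to the next row. The recording tableau Q records, in position (i, j), the step at which that cell was added to P.
  Insert 9 (step 1): P = [9];  Q = [1]
  Insert 4 (step 2): P = [4] / [9];  Q = [1] / [2]
  Insert 8 (step 3): P = [4, 8] / [9];  Q = [1, 3] / [2]
  Insert 2 (step 4): P = [2, 8] / [4] / [9];  Q = [1, 3] / [2] / [4]
  Insert 6 (step 5): P = [2, 6] / [4, 8] / [9];  Q = [1, 3] / [2, 5] / [4]
  Insert 1 (step 6): P = [1, 6] / [2, 8] / [4] / [9];  Q = [1, 3] / [2, 5] / [4] / [6]
  Insert 7 (step 7): P = [1, 6, 7] / [2, 8] / [4] / [9];  Q = [1, 3, 7] / [2, 5] / [4] / [6]
  Insert 5 (step 8): P = [1, 5, 7] / [2, 6] / [4, 8] / [9];  Q = [1, 3, 7] / [2, 5] / [4, 8] / [6]
  Insert 3 (step 9): P = [1, 3, 7] / [2, 5] / [4, 6] / [8] / [9];  Q = [1, 3, 7] / [2, 5] / [4, 8] / [6] / [9]
Final shape: (3, 2, 2, 1, 1).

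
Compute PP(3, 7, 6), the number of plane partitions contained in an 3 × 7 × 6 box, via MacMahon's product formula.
PP(3, 7, 6) = 131589315

Evaluate the triple product over i = 1..3, j = 1..7, k = 1..6. The factors are (2/1) · (3/2) · (4/3) · (5/4) · (6/5) · (7/6) · (3/2) · (4/3) · … (126 factors total). The numerators and denominators telescope so the product is an integer; carrying out the multiplication exactly gives PP(3, 7, 6) = 131589315.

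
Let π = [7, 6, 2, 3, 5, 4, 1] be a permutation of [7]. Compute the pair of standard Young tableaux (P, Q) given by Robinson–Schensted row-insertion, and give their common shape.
P = [1, 3, 4] / [2] / [5] / [6] / [7];  Q = [1, 4, 5] / [2] / [3] / [6] / [7];  common shape = (3, 1, 1, 1, 1)

Row-insert the values π_1, π_2, … into P one at a time, bumping the leftmost entry strictly greater than the inserted value down to the next row. The recording tableau Q records, in position (i, j), the step at which that cell was added to P.
  Insert 7 (step 1): P = [7];  Q = [1]
  Insert 6 (step 2): P = [6] / [7];  Q = [1] / [2]
  Insert 2 (step 3): P = [2] / [6] / [7];  Q = [1] / [2] / [3]
  Insert 3 (step 4): P = [2, 3] / [6] / [7];  Q = [1, 4] / [2] / [3]
  Insert 5 (step 5): P = [2, 3, 5] / [6] / [7];  Q = [1, 4, 5] / [2] / [3]
  Insert 4 (step 6): P = [2, 3, 4] / [5] / [6] / [7];  Q = [1, 4, 5] / [2] / [3] / [6]
  Insert 1 (step 7): P = [1, 3, 4] / [2] / [5] / [6] / [7];  Q = [1, 4, 5] / [2] / [3] / [6] / [7]
Final shape: (3, 1, 1, 1, 1).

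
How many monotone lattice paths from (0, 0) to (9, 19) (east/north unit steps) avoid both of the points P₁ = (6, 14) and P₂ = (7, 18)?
Number of paths = 3875640

Inclusion–exclusion. Total paths: C(28, 9) = 6906900. Through P₁: C(20, 6)·C(8, 3) = 2170560. Through P₂: C(25, 7)·C(3, 2) = 1442100. Since P₁ is strictly southwest of P₂, a monotone path through both must visit P₁ then P₂; paths through both = C(20, 6)·C(5, 1)·C(3, 2) = 581400. Avoid both = 6906900 − 2170560 − 1442100 + 581400 = 3875640.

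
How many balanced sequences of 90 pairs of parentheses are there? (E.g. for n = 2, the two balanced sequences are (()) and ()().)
C_90 = 1000134600800354781929399250536541864362461089950800

These balanced parentheses are counted by the Catalan number C_n = (1/(n + 1)) · C(2n, n). For n = 90: C_90 = (1/91) · C(180, 90) = 91012248672832285155575331798825309656983959185522800/91 = 1000134600800354781929399250536541864362461089950800.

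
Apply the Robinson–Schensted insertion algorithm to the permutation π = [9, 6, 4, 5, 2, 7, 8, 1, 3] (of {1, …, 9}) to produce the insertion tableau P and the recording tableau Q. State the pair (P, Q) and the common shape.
P = [1, 3, 7, 8] / [2, 5] / [4] / [6] / [9];  Q = [1, 4, 6, 7] / [2, 9] / [3] / [5] / [8];  common shape = (4, 2, 1, 1, 1)

Row-insert the values π_1, π_2, … into P one at a time, bumping the leftmost entry strictly greater than the inserted value down to the next row. The recording tableau Q records, in position (i, j), the step at which that cell was added to P.
  Insert 9 (step 1): P = [9];  Q = [1]
  Insert 6 (step 2): P = [6] / [9];  Q = [1] / [2]
  Insert 4 (step 3): P = [4] / [6] / [9];  Q = [1] / [2] / [3]
  Insert 5 (step 4): P = [4, 5] / [6] / [9];  Q = [1, 4] / [2] / [3]
  Insert 2 (step 5): P = [2, 5] / [4] / [6] / [9];  Q = [1, 4] / [2] / [3] / [5]
  Insert 7 (step 6): P = [2, 5, 7] / [4] / [6] / [9];  Q = [1, 4, 6] / [2] / [3] / [5]
  Insert 8 (step 7): P = [2, 5, 7, 8] / [4] / [6] / [9];  Q = [1, 4, 6, 7] / [2] / [3] / [5]
  Insert 1 (step 8): P = [1, 5, 7, 8] / [2] / [4] / [6] / [9];  Q = [1, 4, 6, 7] / [2] / [3] / [5] / [8]
  Insert 3 (step 9): P = [1, 3, 7, 8] / [2, 5] / [4] / [6] / [9];  Q = [1, 4, 6, 7] / [2, 9] / [3] / [5] / [8]
Final shape: (4, 2, 1, 1, 1).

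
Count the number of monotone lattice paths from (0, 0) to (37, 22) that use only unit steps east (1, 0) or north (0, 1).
Number of paths = 8964377427999630

A monotone lattice path from (0, 0) to (37, 22) consists of 37 east steps and 22 north steps in some order, so it is determined by which 37 of the 59 steps are east. The count is C(59, 37) = 8964377427999630.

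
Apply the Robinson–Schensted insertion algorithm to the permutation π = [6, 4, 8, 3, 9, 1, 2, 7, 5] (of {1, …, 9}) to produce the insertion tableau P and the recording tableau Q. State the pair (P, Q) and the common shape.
P = [1, 2, 5] / [3, 7, 9] / [4, 8] / [6];  Q = [1, 3, 5] / [2, 7, 8] / [4, 9] / [6];  common shape = (3, 3, 2, 1)

Row-insert the values π_1, π_2, … into P one at a time, bumping the leftmost entry strictly greater than the inserted value down to the next row. The recording tableau Q records, in position (i, j), the step at which that cell was added to P.
  Insert 6 (step 1): P = [6];  Q = [1]
  Insert 4 (step 2): P = [4] / [6];  Q = [1] / [2]
  Insert 8 (step 3): P = [4, 8] / [6];  Q = [1, 3] / [2]
  Insert 3 (step 4): P = [3, 8] / [4] / [6];  Q = [1, 3] / [2] / [4]
  Insert 9 (step 5): P = [3, 8, 9] / [4] / [6];  Q = [1, 3, 5] / [2] / [4]
  Insert 1 (step 6): P = [1, 8, 9] / [3] / [4] / [6];  Q = [1, 3, 5] / [2] / [4] / [6]
  Insert 2 (step 7): P = [1, 2, 9] / [3, 8] / [4] / [6];  Q = [1, 3, 5] / [2, 7] / [4] / [6]
  Insert 7 (step 8): P = [1, 2, 7] / [3, 8, 9] / [4] / [6];  Q = [1, 3, 5] / [2, 7, 8] / [4] / [6]
  Insert 5 (step 9): P = [1, 2, 5] / [3, 7, 9] / [4, 8] / [6];  Q = [1, 3, 5] / [2, 7, 8] / [4, 9] / [6]
Final shape: (3, 3, 2, 1).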